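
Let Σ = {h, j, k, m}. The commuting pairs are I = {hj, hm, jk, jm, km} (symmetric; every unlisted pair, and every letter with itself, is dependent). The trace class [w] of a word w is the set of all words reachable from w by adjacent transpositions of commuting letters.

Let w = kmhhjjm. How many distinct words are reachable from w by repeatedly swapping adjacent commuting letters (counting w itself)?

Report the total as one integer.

210

#0=k has no predecessor
#1=m has no predecessor
#2=h depends on [0:k]
#3=h depends on [2:h]
#4=j has no predecessor
#5=j depends on [4:j]
#6=m depends on [1:m]
sources: [0:k, 1:m, 4:j]
N(rest) = Σ N(rest − s) over sources s of rest; N(one piece) = 1:
  size 1 → [3]=1  [5]=1  [6]=1
  size 2 → [1,6]=1  [2,3]=1  [3,5]=2  [3,6]=2  [4,5]=1  [5,6]=2
  size 3 → [0,2,3]=1  [1,3,6]=3  [1,5,6]=3  [2,3,5]=3  [2,3,6]=3  [3,4,5]=3  [3,5,6]=6  [4,5,6]=3
  size 4 → [0,2,3,5]=4  [0,2,3,6]=4  [1,2,3,6]=6  [1,3,5,6]=12  [1,4,5,6]=6  [2,3,4,5]=6  [2,3,5,6]=12  [3,4,5,6]=12
  size 5 → [0,1,2,3,6]=10  [0,2,3,4,5]=10  [0,2,3,5,6]=20  [1,2,3,5,6]=30  [1,3,4,5,6]=30  [2,3,4,5,6]=30
  first=0(k) contributes 90
  first=1(m) contributes 60
  first=4(j) contributes 60
|[w]| = 210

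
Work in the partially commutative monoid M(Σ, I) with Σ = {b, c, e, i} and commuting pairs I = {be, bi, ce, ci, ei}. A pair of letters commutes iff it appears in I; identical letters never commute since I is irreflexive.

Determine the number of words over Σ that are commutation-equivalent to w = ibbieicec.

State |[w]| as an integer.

#0=i has no predecessor
#1=b has no predecessor
#2=b depends on [1:b]
#3=i depends on [0:i]
#4=e has no predecessor
#5=i depends on [3:i]
#6=c depends on [2:b]
#7=e depends on [4:e]
#8=c depends on [6:c]
sources: [0:i, 1:b, 4:e]
N(rest) = Σ N(rest − s) over sources s of rest; N(one piece) = 1:
  size 1 → [5]=1  [7]=1  [8]=1
  size 2 → [3,5]=1  [4,7]=1  [5,7]=2  [5,8]=2  [6,8]=1  [7,8]=2
  size 3 → [0,3,5]=1  [2,6,8]=1  [3,5,7]=3  [3,5,8]=3  [4,5,7]=3  [4,7,8]=3  [5,6,8]=3  [5,7,8]=6  [6,7,8]=3
  size 4 → [0,3,5,7]=4  [0,3,5,8]=4  [1,2,6,8]=1  [2,5,6,8]=4  [2,6,7,8]=4  [3,4,5,7]=6  [3,5,6,8]=6  [3,5,7,8]=12  [4,5,7,8]=12  [4,6,7,8]=6  [5,6,7,8]=12
  size 5 → [0,3,4,5,7]=10  [0,3,5,6,8]=10  [0,3,5,7,8]=20  [1,2,5,6,8]=5  [1,2,6,7,8]=5  [2,3,5,6,8]=10  [2,4,6,7,8]=10  [2,5,6,7,8]=20  [3,4,5,7,8]=30  [3,5,6,7,8]=30  [4,5,6,7,8]=30
  size 6 → [0,2,3,5,6,8]=20  [0,3,4,5,7,8]=60  [0,3,5,6,7,8]=60  [1,2,3,5,6,8]=15  [1,2,4,6,7,8]=15  [1,2,5,6,7,8]=30  [2,3,5,6,7,8]=60  [2,4,5,6,7,8]=60  [3,4,5,6,7,8]=90
  size 7 → [0,1,2,3,5,6,8]=35  [0,2,3,5,6,7,8]=140  [0,3,4,5,6,7,8]=210  [1,2,3,5,6,7,8]=105  [1,2,4,5,6,7,8]=105  [2,3,4,5,6,7,8]=210
  first=0(i) contributes 420
  first=1(b) contributes 560
  first=4(e) contributes 280
|[w]| = 1260

1260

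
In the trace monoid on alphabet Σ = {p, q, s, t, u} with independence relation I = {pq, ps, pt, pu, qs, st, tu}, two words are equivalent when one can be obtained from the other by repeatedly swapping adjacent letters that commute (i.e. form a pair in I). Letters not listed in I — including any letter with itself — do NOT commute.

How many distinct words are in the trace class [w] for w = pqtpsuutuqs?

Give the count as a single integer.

piece 0:p — minimal
piece 1:q — minimal
piece 2:t rests on {1:q}
piece 3:p rests on {0:p}
piece 4:s — minimal
piece 5:u rests on {1:q, 4:s}
piece 6:u rests on {5:u}
piece 7:t rests on {2:t}
piece 8:u rests on {6:u}
piece 9:q rests on {7:t, 8:u}
piece 10:s rests on {8:u}
minimal pieces: {0:p, 1:q, 4:s}
ways to finish when only these pieces remain (= sum over removing one remaining piece with nothing left below it):
  1 left: {3}→1  {9}→1  {10}→1
  2 left: {0,3}→1  {3,9}→2  {3,10}→2  {7,9}→1  {9,10}→2
  3 left: {0,3,9}→3  {0,3,10}→3  {2,7,9}→1  {3,7,9}→3  {3,9,10}→6  {7,9,10}→3  {8,9,10}→2
  4 left: {0,3,7,9}→6  {0,3,9,10}→12  {2,3,7,9}→4  {2,7,9,10}→4  {3,7,9,10}→12  {3,8,9,10}→8  {6,8,9,10}→2  {7,8,9,10}→5
  5 left: {0,2,3,7,9}→10  {0,3,7,9,10}→30  {0,3,8,9,10}→20  {2,3,7,9,10}→20  {2,7,8,9,10}→9  {3,6,8,9,10}→10  {3,7,8,9,10}→25  {5,6,8,9,10}→2  {6,7,8,9,10}→7
  6 left: {0,2,3,7,9,10}→60  {0,3,6,8,9,10}→30  {0,3,7,8,9,10}→75  {2,3,7,8,9,10}→54  {2,6,7,8,9,10}→16  {3,5,6,8,9,10}→12  {3,6,7,8,9,10}→42  {4,5,6,8,9,10}→2  {5,6,7,8,9,10}→9
  7 left: {0,2,3,7,8,9,10}→189  {0,3,5,6,8,9,10}→42  {0,3,6,7,8,9,10}→147  {2,3,6,7,8,9,10}→112  {2,5,6,7,8,9,10}→25  {3,4,5,6,8,9,10}→14  {3,5,6,7,8,9,10}→63  {4,5,6,7,8,9,10}→11
  8 left: {0,2,3,6,7,8,9,10}→448  {0,3,4,5,6,8,9,10}→56  {0,3,5,6,7,8,9,10}→252  {1,2,5,6,7,8,9,10}→25  {2,3,5,6,7,8,9,10}→200  {2,4,5,6,7,8,9,10}→36  {3,4,5,6,7,8,9,10}→88
  9 left: {0,2,3,5,6,7,8,9,10}→900  {0,3,4,5,6,7,8,9,10}→396  {1,2,3,5,6,7,8,9,10}→225  {1,2,4,5,6,7,8,9,10}→61  {2,3,4,5,6,7,8,9,10}→324
  placing 0:p first → 610 extensions
  placing 1:q first → 1620 extensions
  placing 4:s first → 1125 extensions
total linear extensions = 3355

3355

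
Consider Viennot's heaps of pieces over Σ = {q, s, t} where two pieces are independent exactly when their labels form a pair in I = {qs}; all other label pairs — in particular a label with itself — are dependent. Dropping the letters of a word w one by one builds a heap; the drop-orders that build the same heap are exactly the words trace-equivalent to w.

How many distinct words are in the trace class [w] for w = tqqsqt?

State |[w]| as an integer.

4

#0=t has no predecessor
#1=q depends on [0:t]
#2=q depends on [1:q]
#3=s depends on [0:t]
#4=q depends on [2:q]
#5=t depends on [3:s, 4:q]
sources: [0:t]
N(rest) = Σ N(rest − s) over sources s of rest; N(one piece) = 1:
  size 1 → [5]=1
  size 2 → [3,5]=1  [4,5]=1
  size 3 → [2,4,5]=1  [3,4,5]=2
  size 4 → [1,2,4,5]=1  [2,3,4,5]=3
  first=0(t) contributes 4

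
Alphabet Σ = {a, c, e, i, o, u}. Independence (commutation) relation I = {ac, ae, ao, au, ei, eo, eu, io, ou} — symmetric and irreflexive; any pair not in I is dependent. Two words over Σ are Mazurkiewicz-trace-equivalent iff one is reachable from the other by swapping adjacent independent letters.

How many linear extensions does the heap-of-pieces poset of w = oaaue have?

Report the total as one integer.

#0=o has no predecessor
#1=a has no predecessor
#2=a depends on [1:a]
#3=u has no predecessor
#4=e has no predecessor
sources: [0:o, 1:a, 3:u, 4:e]
N(rest) = Σ N(rest − s) over sources s of rest; N(one piece) = 1:
  size 1 → [0]=1  [2]=1  [3]=1  [4]=1
  size 2 → [0,2]=2  [0,3]=2  [0,4]=2  [1,2]=1  [2,3]=2  [2,4]=2  [3,4]=2
  size 3 → [0,1,2]=3  [0,2,3]=6  [0,2,4]=6  [0,3,4]=6  [1,2,3]=3  [1,2,4]=3  [2,3,4]=6
  first=0(o) contributes 12
  first=1(a) contributes 24
  first=3(u) contributes 12
  first=4(e) contributes 12
|[w]| = 60

60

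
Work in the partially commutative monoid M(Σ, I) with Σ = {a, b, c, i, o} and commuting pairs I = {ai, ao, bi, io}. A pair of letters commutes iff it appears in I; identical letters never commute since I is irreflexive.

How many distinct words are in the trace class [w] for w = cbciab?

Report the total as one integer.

3

drop 0:c onto floor
drop 1:b onto {0:c}
drop 2:c onto {1:b}
drop 3:i onto {2:c}
drop 4:a onto {2:c}
drop 5:b onto {4:a}
ground layer = {0:c}
drop-orders for the pieces not yet dropped (sum over which currently-grounded one goes next):
  1 to go: {3} 1  {5} 1
  2 to go: {3,5} 2  {4,5} 1
  3 to go: {3,4,5} 3
  4 to go: {2,3,4,5} 3
  if 0:c drops first: 3 orders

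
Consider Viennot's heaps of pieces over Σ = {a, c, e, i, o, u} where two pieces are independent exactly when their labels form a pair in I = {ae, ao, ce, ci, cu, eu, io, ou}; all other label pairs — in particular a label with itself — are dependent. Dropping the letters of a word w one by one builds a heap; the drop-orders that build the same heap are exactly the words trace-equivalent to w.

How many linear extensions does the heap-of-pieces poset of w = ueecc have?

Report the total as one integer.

drop 0:u onto floor
drop 1:e onto floor
drop 2:e onto {1:e}
drop 3:c onto floor
drop 4:c onto {3:c}
ground layer = {0:u, 1:e, 3:c}
drop-orders for the pieces not yet dropped (sum over which currently-grounded one goes next):
  1 to go: {0} 1  {2} 1  {4} 1
  2 to go: {0,2} 2  {0,4} 2  {1,2} 1  {2,4} 2  {3,4} 1
  3 to go: {0,1,2} 3  {0,2,4} 6  {0,3,4} 3  {1,2,4} 3  {2,3,4} 3
  if 0:u drops first: 6 orders
  if 1:e drops first: 12 orders
  if 3:c drops first: 12 orders
heap linearizations: 30

30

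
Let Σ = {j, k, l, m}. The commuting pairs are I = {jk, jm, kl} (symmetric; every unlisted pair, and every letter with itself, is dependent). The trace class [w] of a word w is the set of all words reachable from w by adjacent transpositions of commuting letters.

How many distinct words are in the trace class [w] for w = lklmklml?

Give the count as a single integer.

6

0(l) covers ∅
1(k) covers ∅
2(l) covers 0:l
3(m) covers 1:k, 2:l
4(k) covers 3:m
5(l) covers 3:m
6(m) covers 4:k, 5:l
7(l) covers 6:m
floor of heap: 0:l, 1:k
completions by unplaced set U, small U first (add the entries for U minus each lowest piece of U):
  |U|=1: {7}:1
  |U|=2: {6,7}:1
  |U|=3: {4,6,7}:1  {5,6,7}:1
  |U|=4: {4,5,6,7}:2
  |U|=5: {3,4,5,6,7}:2
  |U|=6: {1,3,4,5,6,7}:2  {2,3,4,5,6,7}:2
  start at 0(l): 4
  start at 1(k): 2
sum over floor = 6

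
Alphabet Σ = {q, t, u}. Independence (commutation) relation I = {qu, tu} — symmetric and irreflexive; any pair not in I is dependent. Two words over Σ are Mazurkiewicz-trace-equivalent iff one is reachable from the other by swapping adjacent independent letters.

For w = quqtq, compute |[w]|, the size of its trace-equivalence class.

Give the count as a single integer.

5

#0=q has no predecessor
#1=u has no predecessor
#2=q depends on [0:q]
#3=t depends on [2:q]
#4=q depends on [3:t]
sources: [0:q, 1:u]
N(rest) = Σ N(rest − s) over sources s of rest; N(one piece) = 1:
  size 1 → [1]=1  [4]=1
  size 2 → [1,4]=2  [3,4]=1
  size 3 → [1,3,4]=3  [2,3,4]=1
  first=0(q) contributes 4
  first=1(u) contributes 1
|[w]| = 5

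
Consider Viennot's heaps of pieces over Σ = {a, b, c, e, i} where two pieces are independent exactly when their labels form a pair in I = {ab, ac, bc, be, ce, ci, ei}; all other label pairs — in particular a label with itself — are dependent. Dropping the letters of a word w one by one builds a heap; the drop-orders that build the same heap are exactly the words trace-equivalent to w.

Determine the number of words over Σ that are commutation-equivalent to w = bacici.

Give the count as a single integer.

drop 0:b onto floor
drop 1:a onto floor
drop 2:c onto floor
drop 3:i onto {0:b, 1:a}
drop 4:c onto {2:c}
drop 5:i onto {3:i}
ground layer = {0:b, 1:a, 2:c}
drop-orders for the pieces not yet dropped (sum over which currently-grounded one goes next):
  1 to go: {4} 1  {5} 1
  2 to go: {2,4} 1  {3,5} 1  {4,5} 2
  3 to go: {0,3,5} 1  {1,3,5} 1  {2,4,5} 3  {3,4,5} 3
  4 to go: {0,1,3,5} 2  {0,3,4,5} 4  {1,3,4,5} 4  {2,3,4,5} 6
  if 0:b drops first: 10 orders
  if 1:a drops first: 10 orders
  if 2:c drops first: 10 orders
heap linearizations: 30

30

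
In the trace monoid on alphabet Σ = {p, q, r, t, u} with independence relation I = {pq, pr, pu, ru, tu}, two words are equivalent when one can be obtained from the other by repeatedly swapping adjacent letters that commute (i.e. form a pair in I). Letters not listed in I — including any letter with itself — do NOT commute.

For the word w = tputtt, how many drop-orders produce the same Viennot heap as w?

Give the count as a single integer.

#0=t has no predecessor
#1=p depends on [0:t]
#2=u has no predecessor
#3=t depends on [1:p]
#4=t depends on [3:t]
#5=t depends on [4:t]
sources: [0:t, 2:u]
N(rest) = Σ N(rest − s) over sources s of rest; N(one piece) = 1:
  size 1 → [2]=1  [5]=1
  size 2 → [2,5]=2  [4,5]=1
  size 3 → [2,4,5]=3  [3,4,5]=1
  size 4 → [1,3,4,5]=1  [2,3,4,5]=4
  first=0(t) contributes 5
  first=2(u) contributes 1
|[w]| = 6

6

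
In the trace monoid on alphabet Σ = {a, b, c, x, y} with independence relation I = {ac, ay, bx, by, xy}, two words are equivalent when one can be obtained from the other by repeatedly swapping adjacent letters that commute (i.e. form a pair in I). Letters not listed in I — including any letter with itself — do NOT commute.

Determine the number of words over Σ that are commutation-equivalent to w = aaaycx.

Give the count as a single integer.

10

0(a) covers ∅
1(a) covers 0:a
2(a) covers 1:a
3(y) covers ∅
4(c) covers 3:y
5(x) covers 2:a, 4:c
floor of heap: 0:a, 3:y
completions by unplaced set U, small U first (add the entries for U minus each lowest piece of U):
  |U|=1: {5}:1
  |U|=2: {2,5}:1  {4,5}:1
  |U|=3: {1,2,5}:1  {2,4,5}:2  {3,4,5}:1
  |U|=4: {0,1,2,5}:1  {1,2,4,5}:3  {2,3,4,5}:3
  start at 0(a): 6
  start at 3(y): 4
sum over floor = 10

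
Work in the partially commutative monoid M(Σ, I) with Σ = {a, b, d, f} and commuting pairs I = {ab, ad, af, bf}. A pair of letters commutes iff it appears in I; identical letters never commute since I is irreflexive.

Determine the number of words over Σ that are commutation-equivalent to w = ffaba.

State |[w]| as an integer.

30

piece 0:f — minimal
piece 1:f rests on {0:f}
piece 2:a — minimal
piece 3:b — minimal
piece 4:a rests on {2:a}
minimal pieces: {0:f, 2:a, 3:b}
ways to finish when only these pieces remain (= sum over removing one remaining piece with nothing left below it):
  1 left: {1}→1  {3}→1  {4}→1
  2 left: {0,1}→1  {1,3}→2  {1,4}→2  {2,4}→1  {3,4}→2
  3 left: {0,1,3}→3  {0,1,4}→3  {1,2,4}→3  {1,3,4}→6  {2,3,4}→3
  placing 0:f first → 12 extensions
  placing 2:a first → 12 extensions
  placing 3:b first → 6 extensions
total linear extensions = 30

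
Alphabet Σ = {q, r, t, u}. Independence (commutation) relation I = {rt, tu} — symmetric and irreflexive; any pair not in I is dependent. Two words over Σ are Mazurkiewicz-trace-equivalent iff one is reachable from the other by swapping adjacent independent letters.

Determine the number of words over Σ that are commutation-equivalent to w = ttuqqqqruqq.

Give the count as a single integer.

3

piece 0:t — minimal
piece 1:t rests on {0:t}
piece 2:u — minimal
piece 3:q rests on {1:t, 2:u}
piece 4:q rests on {3:q}
piece 5:q rests on {4:q}
piece 6:q rests on {5:q}
piece 7:r rests on {6:q}
piece 8:u rests on {7:r}
piece 9:q rests on {8:u}
piece 10:q rests on {9:q}
minimal pieces: {0:t, 2:u}
ways to finish when only these pieces remain (= sum over removing one remaining piece with nothing left below it):
  1 left: {10}→1
  2 left: {9,10}→1
  3 left: {8,9,10}→1
  4 left: {7,8,9,10}→1
  5 left: {6,7,8,9,10}→1
  6 left: {5,6,7,8,9,10}→1
  7 left: {4,5,6,7,8,9,10}→1
  8 left: {3,4,5,6,7,8,9,10}→1
  9 left: {1,3,4,5,6,7,8,9,10}→1  {2,3,4,5,6,7,8,9,10}→1
  placing 0:t first → 2 extensions
  placing 2:u first → 1 extensions
total linear extensions = 3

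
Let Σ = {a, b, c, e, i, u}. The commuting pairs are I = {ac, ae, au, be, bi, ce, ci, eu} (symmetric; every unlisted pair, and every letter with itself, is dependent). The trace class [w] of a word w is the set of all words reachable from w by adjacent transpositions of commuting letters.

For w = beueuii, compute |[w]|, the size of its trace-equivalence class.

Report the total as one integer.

10

0(b) covers ∅
1(e) covers ∅
2(u) covers 0:b
3(e) covers 1:e
4(u) covers 2:u
5(i) covers 3:e, 4:u
6(i) covers 5:i
floor of heap: 0:b, 1:e
completions by unplaced set U, small U first (add the entries for U minus each lowest piece of U):
  |U|=1: {6}:1
  |U|=2: {5,6}:1
  |U|=3: {3,5,6}:1  {4,5,6}:1
  |U|=4: {1,3,5,6}:1  {2,4,5,6}:1  {3,4,5,6}:2
  |U|=5: {0,2,4,5,6}:1  {1,3,4,5,6}:3  {2,3,4,5,6}:3
  start at 0(b): 6
  start at 1(e): 4
sum over floor = 10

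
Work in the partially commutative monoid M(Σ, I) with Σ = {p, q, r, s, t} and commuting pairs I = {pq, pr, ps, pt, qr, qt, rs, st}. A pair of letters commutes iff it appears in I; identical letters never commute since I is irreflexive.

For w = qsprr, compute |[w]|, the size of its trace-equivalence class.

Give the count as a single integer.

drop 0:q onto floor
drop 1:s onto {0:q}
drop 2:p onto floor
drop 3:r onto floor
drop 4:r onto {3:r}
ground layer = {0:q, 2:p, 3:r}
drop-orders for the pieces not yet dropped (sum over which currently-grounded one goes next):
  1 to go: {1} 1  {2} 1  {4} 1
  2 to go: {0,1} 1  {1,2} 2  {1,4} 2  {2,4} 2  {3,4} 1
  3 to go: {0,1,2} 3  {0,1,4} 3  {1,2,4} 6  {1,3,4} 3  {2,3,4} 3
  if 0:q drops first: 12 orders
  if 2:p drops first: 6 orders
  if 3:r drops first: 12 orders
heap linearizations: 30

30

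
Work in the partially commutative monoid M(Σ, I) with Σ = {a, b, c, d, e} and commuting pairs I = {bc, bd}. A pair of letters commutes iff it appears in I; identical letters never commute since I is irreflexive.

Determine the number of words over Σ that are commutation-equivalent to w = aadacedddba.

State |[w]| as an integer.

4

#0=a has no predecessor
#1=a depends on [0:a]
#2=d depends on [1:a]
#3=a depends on [2:d]
#4=c depends on [3:a]
#5=e depends on [4:c]
#6=d depends on [5:e]
#7=d depends on [6:d]
#8=d depends on [7:d]
#9=b depends on [5:e]
#10=a depends on [8:d, 9:b]
sources: [0:a]
N(rest) = Σ N(rest − s) over sources s of rest; N(one piece) = 1:
  size 1 → [10]=1
  size 2 → [8,10]=1  [9,10]=1
  size 3 → [7,8,10]=1  [8,9,10]=2
  size 4 → [6,7,8,10]=1  [7,8,9,10]=3
  size 5 → [6,7,8,9,10]=4
  size 6 → [5,6,7,8,9,10]=4
  size 7 → [4,5,6,7,8,9,10]=4
  size 8 → [3,4,5,6,7,8,9,10]=4
  size 9 → [2,3,4,5,6,7,8,9,10]=4
  first=0(a) contributes 4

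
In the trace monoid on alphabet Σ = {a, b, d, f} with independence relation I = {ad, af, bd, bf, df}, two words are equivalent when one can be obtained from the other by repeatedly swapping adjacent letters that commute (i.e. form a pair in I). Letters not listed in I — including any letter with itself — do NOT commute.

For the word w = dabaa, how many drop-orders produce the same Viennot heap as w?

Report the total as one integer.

piece 0:d — minimal
piece 1:a — minimal
piece 2:b rests on {1:a}
piece 3:a rests on {2:b}
piece 4:a rests on {3:a}
minimal pieces: {0:d, 1:a}
ways to finish when only these pieces remain (= sum over removing one remaining piece with nothing left below it):
  1 left: {0}→1  {4}→1
  2 left: {0,4}→2  {3,4}→1
  3 left: {0,3,4}→3  {2,3,4}→1
  placing 0:d first → 1 extensions
  placing 1:a first → 4 extensions
total linear extensions = 5

5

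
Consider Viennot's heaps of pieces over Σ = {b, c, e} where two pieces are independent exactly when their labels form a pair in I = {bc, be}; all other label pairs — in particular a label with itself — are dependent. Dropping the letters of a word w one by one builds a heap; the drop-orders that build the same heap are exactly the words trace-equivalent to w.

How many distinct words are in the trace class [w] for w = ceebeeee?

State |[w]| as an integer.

8

#0=c has no predecessor
#1=e depends on [0:c]
#2=e depends on [1:e]
#3=b has no predecessor
#4=e depends on [2:e]
#5=e depends on [4:e]
#6=e depends on [5:e]
#7=e depends on [6:e]
sources: [0:c, 3:b]
N(rest) = Σ N(rest − s) over sources s of rest; N(one piece) = 1:
  size 1 → [3]=1  [7]=1
  size 2 → [3,7]=2  [6,7]=1
  size 3 → [3,6,7]=3  [5,6,7]=1
  size 4 → [3,5,6,7]=4  [4,5,6,7]=1
  size 5 → [2,4,5,6,7]=1  [3,4,5,6,7]=5
  size 6 → [1,2,4,5,6,7]=1  [2,3,4,5,6,7]=6
  first=0(c) contributes 7
  first=3(b) contributes 1
|[w]| = 8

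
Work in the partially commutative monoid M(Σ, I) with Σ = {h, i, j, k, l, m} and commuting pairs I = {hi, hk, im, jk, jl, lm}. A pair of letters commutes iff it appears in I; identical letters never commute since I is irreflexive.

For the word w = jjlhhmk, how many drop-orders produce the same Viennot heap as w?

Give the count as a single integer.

#0=j has no predecessor
#1=j depends on [0:j]
#2=l has no predecessor
#3=h depends on [1:j, 2:l]
#4=h depends on [3:h]
#5=m depends on [4:h]
#6=k depends on [5:m]
sources: [0:j, 2:l]
N(rest) = Σ N(rest − s) over sources s of rest; N(one piece) = 1:
  size 1 → [6]=1
  size 2 → [5,6]=1
  size 3 → [4,5,6]=1
  size 4 → [3,4,5,6]=1
  size 5 → [1,3,4,5,6]=1  [2,3,4,5,6]=1
  first=0(j) contributes 2
  first=2(l) contributes 1
|[w]| = 3

3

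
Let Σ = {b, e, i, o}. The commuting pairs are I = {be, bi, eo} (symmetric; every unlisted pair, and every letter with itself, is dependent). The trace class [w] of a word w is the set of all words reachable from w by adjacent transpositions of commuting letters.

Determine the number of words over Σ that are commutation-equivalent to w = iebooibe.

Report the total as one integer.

0(i) covers ∅
1(e) covers 0:i
2(b) covers ∅
3(o) covers 0:i, 2:b
4(o) covers 3:o
5(i) covers 1:e, 4:o
6(b) covers 4:o
7(e) covers 5:i
floor of heap: 0:i, 2:b
completions by unplaced set U, small U first (add the entries for U minus each lowest piece of U):
  |U|=1: {6}:1  {7}:1
  |U|=2: {5,7}:1  {6,7}:2
  |U|=3: {1,5,7}:1  {5,6,7}:3
  |U|=4: {1,5,6,7}:4  {4,5,6,7}:3
  |U|=5: {1,4,5,6,7}:7  {3,4,5,6,7}:3
  |U|=6: {1,3,4,5,6,7}:10  {2,3,4,5,6,7}:3
  start at 0(i): 13
  start at 2(b): 10
sum over floor = 23

23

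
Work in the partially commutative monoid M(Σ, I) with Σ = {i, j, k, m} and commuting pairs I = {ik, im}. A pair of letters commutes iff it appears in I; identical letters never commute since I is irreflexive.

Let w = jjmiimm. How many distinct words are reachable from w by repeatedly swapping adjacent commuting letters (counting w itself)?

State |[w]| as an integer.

10

#0=j has no predecessor
#1=j depends on [0:j]
#2=m depends on [1:j]
#3=i depends on [1:j]
#4=i depends on [3:i]
#5=m depends on [2:m]
#6=m depends on [5:m]
sources: [0:j]
N(rest) = Σ N(rest − s) over sources s of rest; N(one piece) = 1:
  size 1 → [4]=1  [6]=1
  size 2 → [3,4]=1  [4,6]=2  [5,6]=1
  size 3 → [2,5,6]=1  [3,4,6]=3  [4,5,6]=3
  size 4 → [2,4,5,6]=4  [3,4,5,6]=6
  size 5 → [2,3,4,5,6]=10
  first=0(j) contributes 10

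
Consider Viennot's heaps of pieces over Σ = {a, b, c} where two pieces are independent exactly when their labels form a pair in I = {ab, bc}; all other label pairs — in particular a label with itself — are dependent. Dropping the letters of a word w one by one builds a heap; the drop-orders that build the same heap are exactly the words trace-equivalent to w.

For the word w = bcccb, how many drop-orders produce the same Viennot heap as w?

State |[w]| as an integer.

10

#0=b has no predecessor
#1=c has no predecessor
#2=c depends on [1:c]
#3=c depends on [2:c]
#4=b depends on [0:b]
sources: [0:b, 1:c]
N(rest) = Σ N(rest − s) over sources s of rest; N(one piece) = 1:
  size 1 → [3]=1  [4]=1
  size 2 → [0,4]=1  [2,3]=1  [3,4]=2
  size 3 → [0,3,4]=3  [1,2,3]=1  [2,3,4]=3
  first=0(b) contributes 4
  first=1(c) contributes 6
|[w]| = 10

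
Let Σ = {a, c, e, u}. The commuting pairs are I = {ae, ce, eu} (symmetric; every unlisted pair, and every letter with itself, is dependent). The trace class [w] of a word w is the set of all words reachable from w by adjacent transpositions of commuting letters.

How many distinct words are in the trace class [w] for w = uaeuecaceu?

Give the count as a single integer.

piece 0:u — minimal
piece 1:a rests on {0:u}
piece 2:e — minimal
piece 3:u rests on {1:a}
piece 4:e rests on {2:e}
piece 5:c rests on {3:u}
piece 6:a rests on {5:c}
piece 7:c rests on {6:a}
piece 8:e rests on {4:e}
piece 9:u rests on {7:c}
minimal pieces: {0:u, 2:e}
ways to finish when only these pieces remain (= sum over removing one remaining piece with nothing left below it):
  1 left: {8}→1  {9}→1
  2 left: {4,8}→1  {7,9}→1  {8,9}→2
  3 left: {2,4,8}→1  {4,8,9}→3  {6,7,9}→1  {7,8,9}→3
  4 left: {2,4,8,9}→4  {4,7,8,9}→6  {5,6,7,9}→1  {6,7,8,9}→4
  5 left: {2,4,7,8,9}→10  {3,5,6,7,9}→1  {4,6,7,8,9}→10  {5,6,7,8,9}→5
  6 left: {1,3,5,6,7,9}→1  {2,4,6,7,8,9}→20  {3,5,6,7,8,9}→6  {4,5,6,7,8,9}→15
  7 left: {0,1,3,5,6,7,9}→1  {1,3,5,6,7,8,9}→7  {2,4,5,6,7,8,9}→35  {3,4,5,6,7,8,9}→21
  8 left: {0,1,3,5,6,7,8,9}→8  {1,3,4,5,6,7,8,9}→28  {2,3,4,5,6,7,8,9}→56
  placing 0:u first → 84 extensions
  placing 2:e first → 36 extensions
total linear extensions = 120

120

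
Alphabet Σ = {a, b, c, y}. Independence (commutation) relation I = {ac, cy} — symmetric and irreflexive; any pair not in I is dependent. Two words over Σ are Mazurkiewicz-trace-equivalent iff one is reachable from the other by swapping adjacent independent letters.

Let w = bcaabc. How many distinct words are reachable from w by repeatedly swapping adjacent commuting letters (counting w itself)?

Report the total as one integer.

3

piece 0:b — minimal
piece 1:c rests on {0:b}
piece 2:a rests on {0:b}
piece 3:a rests on {2:a}
piece 4:b rests on {1:c, 3:a}
piece 5:c rests on {4:b}
minimal pieces: {0:b}
ways to finish when only these pieces remain (= sum over removing one remaining piece with nothing left below it):
  1 left: {5}→1
  2 left: {4,5}→1
  3 left: {1,4,5}→1  {3,4,5}→1
  4 left: {1,3,4,5}→2  {2,3,4,5}→1
  placing 0:b first → 3 extensions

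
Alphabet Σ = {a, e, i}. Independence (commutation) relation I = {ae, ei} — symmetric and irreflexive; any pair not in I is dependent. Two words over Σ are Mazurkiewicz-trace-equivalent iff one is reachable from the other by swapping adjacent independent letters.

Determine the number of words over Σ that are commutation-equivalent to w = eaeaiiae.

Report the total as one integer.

0(e) covers ∅
1(a) covers ∅
2(e) covers 0:e
3(a) covers 1:a
4(i) covers 3:a
5(i) covers 4:i
6(a) covers 5:i
7(e) covers 2:e
floor of heap: 0:e, 1:a
completions by unplaced set U, small U first (add the entries for U minus each lowest piece of U):
  |U|=1: {6}:1  {7}:1
  |U|=2: {2,7}:1  {5,6}:1  {6,7}:2
  |U|=3: {0,2,7}:1  {2,6,7}:3  {4,5,6}:1  {5,6,7}:3
  |U|=4: {0,2,6,7}:4  {2,5,6,7}:6  {3,4,5,6}:1  {4,5,6,7}:4
  |U|=5: {0,2,5,6,7}:10  {1,3,4,5,6}:1  {2,4,5,6,7}:10  {3,4,5,6,7}:5
  |U|=6: {0,2,4,5,6,7}:20  {1,3,4,5,6,7}:6  {2,3,4,5,6,7}:15
  start at 0(e): 21
  start at 1(a): 35
sum over floor = 56

56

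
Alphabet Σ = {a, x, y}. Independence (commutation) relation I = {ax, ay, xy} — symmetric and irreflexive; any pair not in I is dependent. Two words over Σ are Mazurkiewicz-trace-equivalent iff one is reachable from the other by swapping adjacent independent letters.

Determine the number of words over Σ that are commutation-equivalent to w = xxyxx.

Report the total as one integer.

piece 0:x — minimal
piece 1:x rests on {0:x}
piece 2:y — minimal
piece 3:x rests on {1:x}
piece 4:x rests on {3:x}
minimal pieces: {0:x, 2:y}
ways to finish when only these pieces remain (= sum over removing one remaining piece with nothing left below it):
  1 left: {2}→1  {4}→1
  2 left: {2,4}→2  {3,4}→1
  3 left: {1,3,4}→1  {2,3,4}→3
  placing 0:x first → 4 extensions
  placing 2:y first → 1 extensions
total linear extensions = 5

5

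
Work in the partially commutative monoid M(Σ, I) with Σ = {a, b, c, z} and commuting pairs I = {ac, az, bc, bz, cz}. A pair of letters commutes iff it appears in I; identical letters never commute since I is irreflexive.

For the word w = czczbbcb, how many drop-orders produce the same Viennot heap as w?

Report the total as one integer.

0(c) covers ∅
1(z) covers ∅
2(c) covers 0:c
3(z) covers 1:z
4(b) covers ∅
5(b) covers 4:b
6(c) covers 2:c
7(b) covers 5:b
floor of heap: 0:c, 1:z, 4:b
completions by unplaced set U, small U first (add the entries for U minus each lowest piece of U):
  |U|=1: {3}:1  {6}:1  {7}:1
  |U|=2: {1,3}:1  {2,6}:1  {3,6}:2  {3,7}:2  {5,7}:1  {6,7}:2
  |U|=3: {0,2,6}:1  {1,3,6}:3  {1,3,7}:3  {2,3,6}:3  {2,6,7}:3  {3,5,7}:3  {3,6,7}:6  {4,5,7}:1  {5,6,7}:3
  |U|=4: {0,2,3,6}:4  {0,2,6,7}:4  {1,2,3,6}:6  {1,3,5,7}:6  {1,3,6,7}:12  {2,3,6,7}:12  {2,5,6,7}:6  {3,4,5,7}:4  {3,5,6,7}:12  {4,5,6,7}:4
  |U|=5: {0,1,2,3,6}:10  {0,2,3,6,7}:20  {0,2,5,6,7}:10  {1,2,3,6,7}:30  {1,3,4,5,7}:10  {1,3,5,6,7}:30  {2,3,5,6,7}:30  {2,4,5,6,7}:10  {3,4,5,6,7}:20
  |U|=6: {0,1,2,3,6,7}:60  {0,2,3,5,6,7}:60  {0,2,4,5,6,7}:20  {1,2,3,5,6,7}:90  {1,3,4,5,6,7}:60  {2,3,4,5,6,7}:60
  start at 0(c): 210
  start at 1(z): 140
  start at 4(b): 210
sum over floor = 560

560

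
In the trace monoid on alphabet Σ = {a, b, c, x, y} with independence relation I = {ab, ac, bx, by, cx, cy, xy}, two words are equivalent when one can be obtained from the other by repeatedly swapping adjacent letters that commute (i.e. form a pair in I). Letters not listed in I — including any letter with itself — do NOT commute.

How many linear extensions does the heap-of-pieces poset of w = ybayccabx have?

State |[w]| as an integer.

126

#0=y has no predecessor
#1=b has no predecessor
#2=a depends on [0:y]
#3=y depends on [2:a]
#4=c depends on [1:b]
#5=c depends on [4:c]
#6=a depends on [3:y]
#7=b depends on [5:c]
#8=x depends on [6:a]
sources: [0:y, 1:b]
N(rest) = Σ N(rest − s) over sources s of rest; N(one piece) = 1:
  size 1 → [7]=1  [8]=1
  size 2 → [5,7]=1  [6,8]=1  [7,8]=2
  size 3 → [3,6,8]=1  [4,5,7]=1  [5,7,8]=3  [6,7,8]=3
  size 4 → [1,4,5,7]=1  [2,3,6,8]=1  [3,6,7,8]=4  [4,5,7,8]=4  [5,6,7,8]=6
  size 5 → [0,2,3,6,8]=1  [1,4,5,7,8]=5  [2,3,6,7,8]=5  [3,5,6,7,8]=10  [4,5,6,7,8]=10
  size 6 → [0,2,3,6,7,8]=6  [1,4,5,6,7,8]=15  [2,3,5,6,7,8]=15  [3,4,5,6,7,8]=20
  size 7 → [0,2,3,5,6,7,8]=21  [1,3,4,5,6,7,8]=35  [2,3,4,5,6,7,8]=35
  first=0(y) contributes 70
  first=1(b) contributes 56
|[w]| = 126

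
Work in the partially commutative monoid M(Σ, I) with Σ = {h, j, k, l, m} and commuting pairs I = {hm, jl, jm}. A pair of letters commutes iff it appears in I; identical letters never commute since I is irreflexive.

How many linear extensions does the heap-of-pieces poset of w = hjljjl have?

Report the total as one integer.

10

0(h) covers ∅
1(j) covers 0:h
2(l) covers 0:h
3(j) covers 1:j
4(j) covers 3:j
5(l) covers 2:l
floor of heap: 0:h
completions by unplaced set U, small U first (add the entries for U minus each lowest piece of U):
  |U|=1: {4}:1  {5}:1
  |U|=2: {2,5}:1  {3,4}:1  {4,5}:2
  |U|=3: {1,3,4}:1  {2,4,5}:3  {3,4,5}:3
  |U|=4: {1,3,4,5}:4  {2,3,4,5}:6
  start at 0(h): 10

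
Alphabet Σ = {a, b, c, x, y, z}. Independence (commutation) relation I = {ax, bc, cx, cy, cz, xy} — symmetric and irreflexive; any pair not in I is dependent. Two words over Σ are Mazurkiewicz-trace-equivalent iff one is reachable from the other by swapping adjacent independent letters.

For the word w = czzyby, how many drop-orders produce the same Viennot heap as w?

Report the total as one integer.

#0=c has no predecessor
#1=z has no predecessor
#2=z depends on [1:z]
#3=y depends on [2:z]
#4=b depends on [3:y]
#5=y depends on [4:b]
sources: [0:c, 1:z]
N(rest) = Σ N(rest − s) over sources s of rest; N(one piece) = 1:
  size 1 → [0]=1  [5]=1
  size 2 → [0,5]=2  [4,5]=1
  size 3 → [0,4,5]=3  [3,4,5]=1
  size 4 → [0,3,4,5]=4  [2,3,4,5]=1
  first=0(c) contributes 1
  first=1(z) contributes 5
|[w]| = 6

6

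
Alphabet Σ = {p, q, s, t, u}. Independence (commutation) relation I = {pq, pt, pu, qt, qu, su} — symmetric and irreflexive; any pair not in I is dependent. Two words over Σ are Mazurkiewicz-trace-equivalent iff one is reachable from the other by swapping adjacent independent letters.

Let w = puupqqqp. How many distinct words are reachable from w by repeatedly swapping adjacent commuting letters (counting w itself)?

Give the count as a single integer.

drop 0:p onto floor
drop 1:u onto floor
drop 2:u onto {1:u}
drop 3:p onto {0:p}
drop 4:q onto floor
drop 5:q onto {4:q}
drop 6:q onto {5:q}
drop 7:p onto {3:p}
ground layer = {0:p, 1:u, 4:q}
drop-orders for the pieces not yet dropped (sum over which currently-grounded one goes next):
  1 to go: {2} 1  {6} 1  {7} 1
  2 to go: {1,2} 1  {2,6} 2  {2,7} 2  {3,7} 1  {5,6} 1  {6,7} 2
  3 to go: {0,3,7} 1  {1,2,6} 3  {1,2,7} 3  {2,3,7} 3  {2,5,6} 3  {2,6,7} 6  {3,6,7} 3  {4,5,6} 1  {5,6,7} 3
  4 to go: {0,2,3,7} 4  {0,3,6,7} 4  {1,2,3,7} 6  {1,2,5,6} 6  {1,2,6,7} 12  {2,3,6,7} 12  {2,4,5,6} 4  {2,5,6,7} 12  {3,5,6,7} 6  {4,5,6,7} 4
  5 to go: {0,1,2,3,7} 10  {0,2,3,6,7} 20  {0,3,5,6,7} 10  {1,2,3,6,7} 30  {1,2,4,5,6} 10  {1,2,5,6,7} 30  {2,3,5,6,7} 30  {2,4,5,6,7} 20  {3,4,5,6,7} 10
  6 to go: {0,1,2,3,6,7} 60  {0,2,3,5,6,7} 60  {0,3,4,5,6,7} 20  {1,2,3,5,6,7} 90  {1,2,4,5,6,7} 60  {2,3,4,5,6,7} 60
  if 0:p drops first: 210 orders
  if 1:u drops first: 140 orders
  if 4:q drops first: 210 orders
heap linearizations: 560

560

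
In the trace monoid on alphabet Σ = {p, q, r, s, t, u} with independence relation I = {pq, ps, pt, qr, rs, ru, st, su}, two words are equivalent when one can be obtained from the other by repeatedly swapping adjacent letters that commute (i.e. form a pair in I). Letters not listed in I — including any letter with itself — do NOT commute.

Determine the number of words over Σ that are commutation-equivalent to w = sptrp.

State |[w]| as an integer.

piece 0:s — minimal
piece 1:p — minimal
piece 2:t — minimal
piece 3:r rests on {1:p, 2:t}
piece 4:p rests on {3:r}
minimal pieces: {0:s, 1:p, 2:t}
ways to finish when only these pieces remain (= sum over removing one remaining piece with nothing left below it):
  1 left: {0}→1  {4}→1
  2 left: {0,4}→2  {3,4}→1
  3 left: {0,3,4}→3  {1,3,4}→1  {2,3,4}→1
  placing 0:s first → 2 extensions
  placing 1:p first → 4 extensions
  placing 2:t first → 4 extensions
total linear extensions = 10

10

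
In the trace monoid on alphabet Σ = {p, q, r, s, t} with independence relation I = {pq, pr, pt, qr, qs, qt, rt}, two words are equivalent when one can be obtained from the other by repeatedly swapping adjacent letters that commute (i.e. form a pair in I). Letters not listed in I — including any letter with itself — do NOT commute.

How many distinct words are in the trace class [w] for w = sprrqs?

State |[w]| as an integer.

piece 0:s — minimal
piece 1:p rests on {0:s}
piece 2:r rests on {0:s}
piece 3:r rests on {2:r}
piece 4:q — minimal
piece 5:s rests on {1:p, 3:r}
minimal pieces: {0:s, 4:q}
ways to finish when only these pieces remain (= sum over removing one remaining piece with nothing left below it):
  1 left: {4}→1  {5}→1
  2 left: {1,5}→1  {3,5}→1  {4,5}→2
  3 left: {1,3,5}→2  {1,4,5}→3  {2,3,5}→1  {3,4,5}→3
  4 left: {1,2,3,5}→3  {1,3,4,5}→8  {2,3,4,5}→4
  placing 0:s first → 15 extensions
  placing 4:q first → 3 extensions
total linear extensions = 18

18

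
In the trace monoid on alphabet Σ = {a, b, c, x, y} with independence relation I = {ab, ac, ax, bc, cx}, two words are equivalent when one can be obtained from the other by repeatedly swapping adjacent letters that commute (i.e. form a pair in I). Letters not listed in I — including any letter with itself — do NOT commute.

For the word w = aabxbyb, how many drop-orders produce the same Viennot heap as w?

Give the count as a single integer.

10

0(a) covers ∅
1(a) covers 0:a
2(b) covers ∅
3(x) covers 2:b
4(b) covers 3:x
5(y) covers 1:a, 4:b
6(b) covers 5:y
floor of heap: 0:a, 2:b
completions by unplaced set U, small U first (add the entries for U minus each lowest piece of U):
  |U|=1: {6}:1
  |U|=2: {5,6}:1
  |U|=3: {1,5,6}:1  {4,5,6}:1
  |U|=4: {0,1,5,6}:1  {1,4,5,6}:2  {3,4,5,6}:1
  |U|=5: {0,1,4,5,6}:3  {1,3,4,5,6}:3  {2,3,4,5,6}:1
  start at 0(a): 4
  start at 2(b): 6
sum over floor = 10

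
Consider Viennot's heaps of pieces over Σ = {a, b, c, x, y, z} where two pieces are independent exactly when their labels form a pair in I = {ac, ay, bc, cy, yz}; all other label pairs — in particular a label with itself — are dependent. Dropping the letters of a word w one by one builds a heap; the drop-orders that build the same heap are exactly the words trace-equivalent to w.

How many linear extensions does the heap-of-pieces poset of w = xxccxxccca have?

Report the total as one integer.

4

piece 0:x — minimal
piece 1:x rests on {0:x}
piece 2:c rests on {1:x}
piece 3:c rests on {2:c}
piece 4:x rests on {3:c}
piece 5:x rests on {4:x}
piece 6:c rests on {5:x}
piece 7:c rests on {6:c}
piece 8:c rests on {7:c}
piece 9:a rests on {5:x}
minimal pieces: {0:x}
ways to finish when only these pieces remain (= sum over removing one remaining piece with nothing left below it):
  1 left: {8}→1  {9}→1
  2 left: {7,8}→1  {8,9}→2
  3 left: {6,7,8}→1  {7,8,9}→3
  4 left: {6,7,8,9}→4
  5 left: {5,6,7,8,9}→4
  6 left: {4,5,6,7,8,9}→4
  7 left: {3,4,5,6,7,8,9}→4
  8 left: {2,3,4,5,6,7,8,9}→4
  placing 0:x first → 4 extensions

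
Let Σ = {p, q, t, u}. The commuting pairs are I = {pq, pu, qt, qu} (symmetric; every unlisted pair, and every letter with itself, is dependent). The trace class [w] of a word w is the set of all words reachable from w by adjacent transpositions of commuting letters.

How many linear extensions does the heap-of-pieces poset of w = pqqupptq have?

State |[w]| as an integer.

0(p) covers ∅
1(q) covers ∅
2(q) covers 1:q
3(u) covers ∅
4(p) covers 0:p
5(p) covers 4:p
6(t) covers 3:u, 5:p
7(q) covers 2:q
floor of heap: 0:p, 1:q, 3:u
completions by unplaced set U, small U first (add the entries for U minus each lowest piece of U):
  |U|=1: {6}:1  {7}:1
  |U|=2: {2,7}:1  {3,6}:1  {5,6}:1  {6,7}:2
  |U|=3: {1,2,7}:1  {2,6,7}:3  {3,5,6}:2  {3,6,7}:3  {4,5,6}:1  {5,6,7}:3
  |U|=4: {0,4,5,6}:1  {1,2,6,7}:4  {2,3,6,7}:6  {2,5,6,7}:6  {3,4,5,6}:3  {3,5,6,7}:8  {4,5,6,7}:4
  |U|=5: {0,3,4,5,6}:4  {0,4,5,6,7}:5  {1,2,3,6,7}:10  {1,2,5,6,7}:10  {2,3,5,6,7}:20  {2,4,5,6,7}:10  {3,4,5,6,7}:15
  |U|=6: {0,2,4,5,6,7}:15  {0,3,4,5,6,7}:24  {1,2,3,5,6,7}:40  {1,2,4,5,6,7}:20  {2,3,4,5,6,7}:45
  start at 0(p): 105
  start at 1(q): 84
  start at 3(u): 35
sum over floor = 224

224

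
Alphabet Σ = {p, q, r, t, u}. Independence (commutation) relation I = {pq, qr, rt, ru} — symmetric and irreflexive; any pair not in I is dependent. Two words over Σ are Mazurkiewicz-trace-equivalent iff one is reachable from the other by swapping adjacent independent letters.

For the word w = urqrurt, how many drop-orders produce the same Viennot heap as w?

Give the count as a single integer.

35

piece 0:u — minimal
piece 1:r — minimal
piece 2:q rests on {0:u}
piece 3:r rests on {1:r}
piece 4:u rests on {2:q}
piece 5:r rests on {3:r}
piece 6:t rests on {4:u}
minimal pieces: {0:u, 1:r}
ways to finish when only these pieces remain (= sum over removing one remaining piece with nothing left below it):
  1 left: {5}→1  {6}→1
  2 left: {3,5}→1  {4,6}→1  {5,6}→2
  3 left: {1,3,5}→1  {2,4,6}→1  {3,5,6}→3  {4,5,6}→3
  4 left: {0,2,4,6}→1  {1,3,5,6}→4  {2,4,5,6}→4  {3,4,5,6}→6
  5 left: {0,2,4,5,6}→5  {1,3,4,5,6}→10  {2,3,4,5,6}→10
  placing 0:u first → 20 extensions
  placing 1:r first → 15 extensions
total linear extensions = 35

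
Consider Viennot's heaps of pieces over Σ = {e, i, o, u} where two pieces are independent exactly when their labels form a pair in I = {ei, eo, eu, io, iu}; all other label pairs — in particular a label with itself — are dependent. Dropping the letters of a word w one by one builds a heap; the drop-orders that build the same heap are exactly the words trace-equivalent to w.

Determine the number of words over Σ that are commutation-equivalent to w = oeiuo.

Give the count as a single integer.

20

drop 0:o onto floor
drop 1:e onto floor
drop 2:i onto floor
drop 3:u onto {0:o}
drop 4:o onto {3:u}
ground layer = {0:o, 1:e, 2:i}
drop-orders for the pieces not yet dropped (sum over which currently-grounded one goes next):
  1 to go: {1} 1  {2} 1  {4} 1
  2 to go: {1,2} 2  {1,4} 2  {2,4} 2  {3,4} 1
  3 to go: {0,3,4} 1  {1,2,4} 6  {1,3,4} 3  {2,3,4} 3
  if 0:o drops first: 12 orders
  if 1:e drops first: 4 orders
  if 2:i drops first: 4 orders
heap linearizations: 20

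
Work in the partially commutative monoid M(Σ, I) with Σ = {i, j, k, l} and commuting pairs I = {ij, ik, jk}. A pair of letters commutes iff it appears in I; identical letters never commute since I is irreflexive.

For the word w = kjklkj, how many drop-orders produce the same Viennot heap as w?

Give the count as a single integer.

piece 0:k — minimal
piece 1:j — minimal
piece 2:k rests on {0:k}
piece 3:l rests on {1:j, 2:k}
piece 4:k rests on {3:l}
piece 5:j rests on {3:l}
minimal pieces: {0:k, 1:j}
ways to finish when only these pieces remain (= sum over removing one remaining piece with nothing left below it):
  1 left: {4}→1  {5}→1
  2 left: {4,5}→2
  3 left: {3,4,5}→2
  4 left: {1,3,4,5}→2  {2,3,4,5}→2
  placing 0:k first → 4 extensions
  placing 1:j first → 2 extensions
total linear extensions = 6

6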